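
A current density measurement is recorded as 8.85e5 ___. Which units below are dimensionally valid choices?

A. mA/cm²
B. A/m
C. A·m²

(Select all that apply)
A

current density has SI base units: A / m^2

Checking each option against A / m^2:
  A. mA/cm²: ✓ matches
  B. A/m: ✗ does not match
  C. A·m²: ✗ does not match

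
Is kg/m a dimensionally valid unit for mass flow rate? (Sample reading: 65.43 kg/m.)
No

mass flow rate has SI base units: kg / s
kg/m does NOT reduce to kg / s; a valid unit for mass flow rate would be e.g. kg/s.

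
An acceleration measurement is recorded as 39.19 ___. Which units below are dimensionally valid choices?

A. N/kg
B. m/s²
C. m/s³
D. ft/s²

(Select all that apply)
A, B, D

acceleration has SI base units: m / s^2

Checking each option against m / s^2:
  A. N/kg: ✓ matches
  B. m/s²: ✓ matches
  C. m/s³: ✗ does not match
  D. ft/s²: ✓ matches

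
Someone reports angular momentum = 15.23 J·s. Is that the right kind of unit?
Yes

angular momentum has SI base units: kg * m^2 / s
J·s reduces to the same SI base units, so it is a valid unit for angular momentum.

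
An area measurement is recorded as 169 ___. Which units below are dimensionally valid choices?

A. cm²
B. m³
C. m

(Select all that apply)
A

area has SI base units: m^2

Checking each option against m^2:
  A. cm²: ✓ matches
  B. m³: ✗ does not match
  C. m: ✗ does not match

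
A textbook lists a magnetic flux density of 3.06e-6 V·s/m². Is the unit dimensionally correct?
Yes

magnetic flux density has SI base units: kg / (A * s^2)
V·s/m² reduces to the same SI base units, so it is a valid unit for magnetic flux density.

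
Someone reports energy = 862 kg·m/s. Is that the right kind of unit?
No

energy has SI base units: kg * m^2 / s^2
kg·m/s does NOT reduce to kg * m^2 / s^2; a valid unit for energy would be e.g. J.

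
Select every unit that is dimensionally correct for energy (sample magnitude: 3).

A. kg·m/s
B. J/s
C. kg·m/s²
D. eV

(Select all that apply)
D

energy has SI base units: kg * m^2 / s^2

Checking each option against kg * m^2 / s^2:
  A. kg·m/s: ✗ does not match
  B. J/s: ✗ does not match
  C. kg·m/s²: ✗ does not match
  D. eV: ✓ matches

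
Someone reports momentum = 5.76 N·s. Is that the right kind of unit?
Yes

momentum has SI base units: kg * m / s
N·s reduces to the same SI base units, so it is a valid unit for momentum.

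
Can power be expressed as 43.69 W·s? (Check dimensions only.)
No

power has SI base units: kg * m^2 / s^3
W·s does NOT reduce to kg * m^2 / s^3; a valid unit for power would be e.g. W.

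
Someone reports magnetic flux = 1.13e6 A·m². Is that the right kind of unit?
No

magnetic flux has SI base units: kg * m^2 / (A * s^2)
A·m² does NOT reduce to kg * m^2 / (A * s^2); a valid unit for magnetic flux would be e.g. Wb.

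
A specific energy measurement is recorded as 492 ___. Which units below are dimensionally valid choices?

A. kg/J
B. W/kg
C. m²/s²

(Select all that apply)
C

specific energy has SI base units: m^2 / s^2

Checking each option against m^2 / s^2:
  A. kg/J: ✗ does not match
  B. W/kg: ✗ does not match
  C. m²/s²: ✓ matches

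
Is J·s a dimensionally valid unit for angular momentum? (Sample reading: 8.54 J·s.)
Yes

angular momentum has SI base units: kg * m^2 / s
J·s reduces to the same SI base units, so it is a valid unit for angular momentum.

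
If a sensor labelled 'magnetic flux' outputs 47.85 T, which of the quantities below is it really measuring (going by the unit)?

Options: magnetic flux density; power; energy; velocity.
magnetic flux density

magnetic flux should have units dimensionally equivalent to kg * m^2 / (A * s^2) (e.g. Wb).
The given unit 'T' reduces to kg / (A * s^2). Of the listed options, that is the dimensionality of magnetic flux density.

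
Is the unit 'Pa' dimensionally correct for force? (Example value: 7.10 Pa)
No

force has SI base units: kg * m / s^2
Pa does NOT reduce to kg * m / s^2; a valid unit for force would be e.g. N.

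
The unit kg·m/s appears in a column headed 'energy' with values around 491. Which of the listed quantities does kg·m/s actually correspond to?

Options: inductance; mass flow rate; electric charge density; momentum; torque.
momentum

energy should have units dimensionally equivalent to kg * m^2 / s^2 (e.g. J).
The given unit 'kg·m/s' reduces to kg * m / s. Of the listed options, that is the dimensionality of momentum.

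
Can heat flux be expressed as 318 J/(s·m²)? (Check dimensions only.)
Yes

heat flux has SI base units: kg / s^3
J/(s·m²) reduces to the same SI base units, so it is a valid unit for heat flux.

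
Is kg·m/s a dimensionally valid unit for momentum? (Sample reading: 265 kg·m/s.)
Yes

momentum has SI base units: kg * m / s
kg·m/s reduces to the same SI base units, so it is a valid unit for momentum.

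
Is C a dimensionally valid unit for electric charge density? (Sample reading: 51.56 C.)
No

electric charge density has SI base units: A * s / m^3
C does NOT reduce to A * s / m^3; a valid unit for electric charge density would be e.g. C/m³.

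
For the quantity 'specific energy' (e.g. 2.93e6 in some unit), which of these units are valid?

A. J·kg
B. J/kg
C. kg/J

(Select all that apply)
B

specific energy has SI base units: m^2 / s^2

Checking each option against m^2 / s^2:
  A. J·kg: ✗ does not match
  B. J/kg: ✓ matches
  C. kg/J: ✗ does not match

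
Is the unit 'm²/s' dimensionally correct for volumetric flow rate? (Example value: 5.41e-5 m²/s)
No

volumetric flow rate has SI base units: m^3 / s
m²/s does NOT reduce to m^3 / s; a valid unit for volumetric flow rate would be e.g. m³/s.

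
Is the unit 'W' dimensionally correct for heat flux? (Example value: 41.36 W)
No

heat flux has SI base units: kg / s^3
W does NOT reduce to kg / s^3; a valid unit for heat flux would be e.g. W/m².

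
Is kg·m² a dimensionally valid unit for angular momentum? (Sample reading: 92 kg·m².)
No

angular momentum has SI base units: kg * m^2 / s
kg·m² does NOT reduce to kg * m^2 / s; a valid unit for angular momentum would be e.g. kg·m²/s.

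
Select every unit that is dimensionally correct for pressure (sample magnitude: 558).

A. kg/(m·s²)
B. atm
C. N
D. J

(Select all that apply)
A, B

pressure has SI base units: kg / (m * s^2)

Checking each option against kg / (m * s^2):
  A. kg/(m·s²): ✓ matches
  B. atm: ✓ matches
  C. N: ✗ does not match
  D. J: ✗ does not match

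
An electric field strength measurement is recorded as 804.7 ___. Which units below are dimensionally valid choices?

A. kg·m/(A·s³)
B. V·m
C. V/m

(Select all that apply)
A, C

electric field strength has SI base units: kg * m / (A * s^3)

Checking each option against kg * m / (A * s^3):
  A. kg·m/(A·s³): ✓ matches
  B. V·m: ✗ does not match
  C. V/m: ✓ matches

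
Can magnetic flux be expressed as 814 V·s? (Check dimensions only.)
Yes

magnetic flux has SI base units: kg * m^2 / (A * s^2)
V·s reduces to the same SI base units, so it is a valid unit for magnetic flux.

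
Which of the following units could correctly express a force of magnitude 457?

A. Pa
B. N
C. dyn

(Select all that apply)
B, C

force has SI base units: kg * m / s^2

Checking each option against kg * m / s^2:
  A. Pa: ✗ does not match
  B. N: ✓ matches
  C. dyn: ✓ matches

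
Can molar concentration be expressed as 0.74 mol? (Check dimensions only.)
No

molar concentration has SI base units: mol / m^3
mol does NOT reduce to mol / m^3; a valid unit for molar concentration would be e.g. mol/m³.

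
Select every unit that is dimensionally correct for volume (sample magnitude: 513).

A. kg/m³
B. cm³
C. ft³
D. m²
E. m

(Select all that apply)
B, C

volume has SI base units: m^3

Checking each option against m^3:
  A. kg/m³: ✗ does not match
  B. cm³: ✓ matches
  C. ft³: ✓ matches
  D. m²: ✗ does not match
  E. m: ✗ does not match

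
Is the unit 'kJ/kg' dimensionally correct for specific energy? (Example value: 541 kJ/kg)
Yes

specific energy has SI base units: m^2 / s^2
kJ/kg reduces to the same SI base units, so it is a valid unit for specific energy.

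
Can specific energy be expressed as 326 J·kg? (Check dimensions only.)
No

specific energy has SI base units: m^2 / s^2
J·kg does NOT reduce to m^2 / s^2; a valid unit for specific energy would be e.g. J/kg.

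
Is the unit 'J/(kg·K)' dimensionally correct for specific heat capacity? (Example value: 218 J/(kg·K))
Yes

specific heat capacity has SI base units: m^2 / (s^2 * K)
J/(kg·K) reduces to the same SI base units, so it is a valid unit for specific heat capacity.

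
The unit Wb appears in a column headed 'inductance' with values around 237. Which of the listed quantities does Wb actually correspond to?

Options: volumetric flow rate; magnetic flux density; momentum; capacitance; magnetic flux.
magnetic flux

inductance should have units dimensionally equivalent to kg * m^2 / (A^2 * s^2) (e.g. H).
The given unit 'Wb' reduces to kg * m^2 / (A * s^2). Of the listed options, that is the dimensionality of magnetic flux.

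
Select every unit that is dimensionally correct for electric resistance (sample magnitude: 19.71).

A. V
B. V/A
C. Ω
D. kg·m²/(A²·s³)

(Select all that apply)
B, C, D

electric resistance has SI base units: kg * m^2 / (A^2 * s^3)

Checking each option against kg * m^2 / (A^2 * s^3):
  A. V: ✗ does not match
  B. V/A: ✓ matches
  C. Ω: ✓ matches
  D. kg·m²/(A²·s³): ✓ matches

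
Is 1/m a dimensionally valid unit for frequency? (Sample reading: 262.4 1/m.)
No

frequency has SI base units: 1 / s
1/m does NOT reduce to 1 / s; a valid unit for frequency would be e.g. Hz.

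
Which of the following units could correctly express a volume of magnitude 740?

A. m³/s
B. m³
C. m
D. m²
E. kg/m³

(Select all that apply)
B

volume has SI base units: m^3

Checking each option against m^3:
  A. m³/s: ✗ does not match
  B. m³: ✓ matches
  C. m: ✗ does not match
  D. m²: ✗ does not match
  E. kg/m³: ✗ does not match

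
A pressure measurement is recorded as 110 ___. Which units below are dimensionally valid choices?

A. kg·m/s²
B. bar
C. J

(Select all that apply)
B

pressure has SI base units: kg / (m * s^2)

Checking each option against kg / (m * s^2):
  A. kg·m/s²: ✗ does not match
  B. bar: ✓ matches
  C. J: ✗ does not match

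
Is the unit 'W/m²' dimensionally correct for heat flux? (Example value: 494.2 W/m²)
Yes

heat flux has SI base units: kg / s^3
W/m² reduces to the same SI base units, so it is a valid unit for heat flux.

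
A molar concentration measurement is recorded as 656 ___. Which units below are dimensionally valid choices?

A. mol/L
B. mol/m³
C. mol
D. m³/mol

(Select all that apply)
A, B

molar concentration has SI base units: mol / m^3

Checking each option against mol / m^3:
  A. mol/L: ✓ matches
  B. mol/m³: ✓ matches
  C. mol: ✗ does not match
  D. m³/mol: ✗ does not match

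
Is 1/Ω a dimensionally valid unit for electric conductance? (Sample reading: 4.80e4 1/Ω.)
Yes

electric conductance has SI base units: A^2 * s^3 / (kg * m^2)
1/Ω reduces to the same SI base units, so it is a valid unit for electric conductance.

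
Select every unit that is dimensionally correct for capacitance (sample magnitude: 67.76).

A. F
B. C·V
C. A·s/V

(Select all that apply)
A, C

capacitance has SI base units: A^2 * s^4 / (kg * m^2)

Checking each option against A^2 * s^4 / (kg * m^2):
  A. F: ✓ matches
  B. C·V: ✗ does not match
  C. A·s/V: ✓ matches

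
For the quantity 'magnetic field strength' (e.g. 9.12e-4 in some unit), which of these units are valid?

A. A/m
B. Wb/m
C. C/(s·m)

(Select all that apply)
A, C

magnetic field strength has SI base units: A / m

Checking each option against A / m:
  A. A/m: ✓ matches
  B. Wb/m: ✗ does not match
  C. C/(s·m): ✓ matches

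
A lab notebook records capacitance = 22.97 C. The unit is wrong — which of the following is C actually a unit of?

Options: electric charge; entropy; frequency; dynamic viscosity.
electric charge

capacitance should have units dimensionally equivalent to A^2 * s^4 / (kg * m^2) (e.g. F).
The given unit 'C' reduces to A * s. Of the listed options, that is the dimensionality of electric charge.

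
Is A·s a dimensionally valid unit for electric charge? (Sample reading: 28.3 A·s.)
Yes

electric charge has SI base units: A * s
A·s reduces to the same SI base units, so it is a valid unit for electric charge.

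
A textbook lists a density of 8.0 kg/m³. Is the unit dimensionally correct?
Yes

density has SI base units: kg / m^3
kg/m³ reduces to the same SI base units, so it is a valid unit for density.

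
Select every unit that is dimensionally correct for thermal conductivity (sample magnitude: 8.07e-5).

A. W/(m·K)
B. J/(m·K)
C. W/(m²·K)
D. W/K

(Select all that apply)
A

thermal conductivity has SI base units: kg * m / (s^3 * K)

Checking each option against kg * m / (s^3 * K):
  A. W/(m·K): ✓ matches
  B. J/(m·K): ✗ does not match
  C. W/(m²·K): ✗ does not match
  D. W/K: ✗ does not match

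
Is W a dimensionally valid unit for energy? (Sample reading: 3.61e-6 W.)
No

energy has SI base units: kg * m^2 / s^2
W does NOT reduce to kg * m^2 / s^2; a valid unit for energy would be e.g. J.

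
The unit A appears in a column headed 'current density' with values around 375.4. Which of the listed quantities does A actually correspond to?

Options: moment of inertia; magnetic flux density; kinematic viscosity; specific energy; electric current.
electric current

current density should have units dimensionally equivalent to A / m^2 (e.g. A/m²).
The given unit 'A' reduces to A. Of the listed options, that is the dimensionality of electric current.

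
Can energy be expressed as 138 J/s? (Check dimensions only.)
No

energy has SI base units: kg * m^2 / s^2
J/s does NOT reduce to kg * m^2 / s^2; a valid unit for energy would be e.g. J.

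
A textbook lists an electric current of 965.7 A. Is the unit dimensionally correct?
Yes

electric current has SI base units: A
A reduces to the same SI base units, so it is a valid unit for electric current.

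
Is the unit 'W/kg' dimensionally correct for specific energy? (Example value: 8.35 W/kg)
No

specific energy has SI base units: m^2 / s^2
W/kg does NOT reduce to m^2 / s^2; a valid unit for specific energy would be e.g. J/kg.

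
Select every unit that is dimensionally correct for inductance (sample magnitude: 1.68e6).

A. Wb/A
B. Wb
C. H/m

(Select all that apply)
A

inductance has SI base units: kg * m^2 / (A^2 * s^2)

Checking each option against kg * m^2 / (A^2 * s^2):
  A. Wb/A: ✓ matches
  B. Wb: ✗ does not match
  C. H/m: ✗ does not match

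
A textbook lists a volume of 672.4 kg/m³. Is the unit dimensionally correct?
No

volume has SI base units: m^3
kg/m³ does NOT reduce to m^3; a valid unit for volume would be e.g. m³.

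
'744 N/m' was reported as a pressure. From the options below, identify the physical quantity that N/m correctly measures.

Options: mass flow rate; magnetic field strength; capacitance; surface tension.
surface tension

pressure should have units dimensionally equivalent to kg / (m * s^2) (e.g. Pa).
The given unit 'N/m' reduces to kg / s^2. Of the listed options, that is the dimensionality of surface tension.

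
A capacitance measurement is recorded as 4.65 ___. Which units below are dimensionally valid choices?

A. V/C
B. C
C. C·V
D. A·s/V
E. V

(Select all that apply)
D

capacitance has SI base units: A^2 * s^4 / (kg * m^2)

Checking each option against A^2 * s^4 / (kg * m^2):
  A. V/C: ✗ does not match
  B. C: ✗ does not match
  C. C·V: ✗ does not match
  D. A·s/V: ✓ matches
  E. V: ✗ does not match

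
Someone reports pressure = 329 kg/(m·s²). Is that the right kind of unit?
Yes

pressure has SI base units: kg / (m * s^2)
kg/(m·s²) reduces to the same SI base units, so it is a valid unit for pressure.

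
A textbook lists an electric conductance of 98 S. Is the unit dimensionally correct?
Yes

electric conductance has SI base units: A^2 * s^3 / (kg * m^2)
S reduces to the same SI base units, so it is a valid unit for electric conductance.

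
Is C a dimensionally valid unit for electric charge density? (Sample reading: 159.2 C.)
No

electric charge density has SI base units: A * s / m^3
C does NOT reduce to A * s / m^3; a valid unit for electric charge density would be e.g. C/m³.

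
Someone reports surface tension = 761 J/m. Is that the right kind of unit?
No

surface tension has SI base units: kg / s^2
J/m does NOT reduce to kg / s^2; a valid unit for surface tension would be e.g. N/m.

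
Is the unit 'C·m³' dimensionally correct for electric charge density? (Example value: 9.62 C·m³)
No

electric charge density has SI base units: A * s / m^3
C·m³ does NOT reduce to A * s / m^3; a valid unit for electric charge density would be e.g. C/m³.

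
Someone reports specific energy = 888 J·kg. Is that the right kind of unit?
No

specific energy has SI base units: m^2 / s^2
J·kg does NOT reduce to m^2 / s^2; a valid unit for specific energy would be e.g. J/kg.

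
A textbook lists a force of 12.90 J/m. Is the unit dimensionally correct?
Yes

force has SI base units: kg * m / s^2
J/m reduces to the same SI base units, so it is a valid unit for force.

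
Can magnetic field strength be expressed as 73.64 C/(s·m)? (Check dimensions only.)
Yes

magnetic field strength has SI base units: A / m
C/(s·m) reduces to the same SI base units, so it is a valid unit for magnetic field strength.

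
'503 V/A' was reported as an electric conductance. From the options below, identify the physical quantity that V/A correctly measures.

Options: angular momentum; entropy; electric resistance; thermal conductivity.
electric resistance

electric conductance should have units dimensionally equivalent to A^2 * s^3 / (kg * m^2) (e.g. S).
The given unit 'V/A' reduces to kg * m^2 / (A^2 * s^3). Of the listed options, that is the dimensionality of electric resistance.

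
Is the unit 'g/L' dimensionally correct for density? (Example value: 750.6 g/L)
Yes

density has SI base units: kg / m^3
g/L reduces to the same SI base units, so it is a valid unit for density.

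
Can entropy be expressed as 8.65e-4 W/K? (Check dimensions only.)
No

entropy has SI base units: kg * m^2 / (s^2 * K)
W/K does NOT reduce to kg * m^2 / (s^2 * K); a valid unit for entropy would be e.g. J/K.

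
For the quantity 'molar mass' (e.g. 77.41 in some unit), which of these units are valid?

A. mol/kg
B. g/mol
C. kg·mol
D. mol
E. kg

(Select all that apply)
B

molar mass has SI base units: kg / mol

Checking each option against kg / mol:
  A. mol/kg: ✗ does not match
  B. g/mol: ✓ matches
  C. kg·mol: ✗ does not match
  D. mol: ✗ does not match
  E. kg: ✗ does not match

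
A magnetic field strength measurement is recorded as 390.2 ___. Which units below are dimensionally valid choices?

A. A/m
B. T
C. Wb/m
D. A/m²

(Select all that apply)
A

magnetic field strength has SI base units: A / m

Checking each option against A / m:
  A. A/m: ✓ matches
  B. T: ✗ does not match
  C. Wb/m: ✗ does not match
  D. A/m²: ✗ does not match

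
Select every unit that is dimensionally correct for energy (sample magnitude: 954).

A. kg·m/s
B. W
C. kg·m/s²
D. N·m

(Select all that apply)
D

energy has SI base units: kg * m^2 / s^2

Checking each option against kg * m^2 / s^2:
  A. kg·m/s: ✗ does not match
  B. W: ✗ does not match
  C. kg·m/s²: ✗ does not match
  D. N·m: ✓ matches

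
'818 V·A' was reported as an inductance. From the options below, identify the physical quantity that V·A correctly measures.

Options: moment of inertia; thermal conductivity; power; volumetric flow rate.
power

inductance should have units dimensionally equivalent to kg * m^2 / (A^2 * s^2) (e.g. H).
The given unit 'V·A' reduces to kg * m^2 / s^3. Of the listed options, that is the dimensionality of power.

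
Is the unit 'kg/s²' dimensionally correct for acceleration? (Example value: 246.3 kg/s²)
No

acceleration has SI base units: m / s^2
kg/s² does NOT reduce to m / s^2; a valid unit for acceleration would be e.g. m/s².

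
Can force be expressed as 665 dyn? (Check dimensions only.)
Yes

force has SI base units: kg * m / s^2
dyn reduces to the same SI base units, so it is a valid unit for force.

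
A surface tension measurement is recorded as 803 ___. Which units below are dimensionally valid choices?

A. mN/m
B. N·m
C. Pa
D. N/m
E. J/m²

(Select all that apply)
A, D, E

surface tension has SI base units: kg / s^2

Checking each option against kg / s^2:
  A. mN/m: ✓ matches
  B. N·m: ✗ does not match
  C. Pa: ✗ does not match
  D. N/m: ✓ matches
  E. J/m²: ✓ matches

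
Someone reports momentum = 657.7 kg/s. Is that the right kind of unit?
No

momentum has SI base units: kg * m / s
kg/s does NOT reduce to kg * m / s; a valid unit for momentum would be e.g. kg·m/s.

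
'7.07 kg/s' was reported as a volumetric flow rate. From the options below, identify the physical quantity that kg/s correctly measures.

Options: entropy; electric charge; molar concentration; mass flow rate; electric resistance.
mass flow rate

volumetric flow rate should have units dimensionally equivalent to m^3 / s (e.g. m³/s).
The given unit 'kg/s' reduces to kg / s. Of the listed options, that is the dimensionality of mass flow rate.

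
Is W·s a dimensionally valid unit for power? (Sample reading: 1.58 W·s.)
No

power has SI base units: kg * m^2 / s^3
W·s does NOT reduce to kg * m^2 / s^3; a valid unit for power would be e.g. W.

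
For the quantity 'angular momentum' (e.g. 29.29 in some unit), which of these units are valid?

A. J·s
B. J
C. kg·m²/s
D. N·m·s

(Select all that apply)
A, C, D

angular momentum has SI base units: kg * m^2 / s

Checking each option against kg * m^2 / s:
  A. J·s: ✓ matches
  B. J: ✗ does not match
  C. kg·m²/s: ✓ matches
  D. N·m·s: ✓ matches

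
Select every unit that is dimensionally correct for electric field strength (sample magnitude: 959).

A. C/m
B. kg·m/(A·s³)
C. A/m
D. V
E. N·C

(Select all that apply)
B

electric field strength has SI base units: kg * m / (A * s^3)

Checking each option against kg * m / (A * s^3):
  A. C/m: ✗ does not match
  B. kg·m/(A·s³): ✓ matches
  C. A/m: ✗ does not match
  D. V: ✗ does not match
  E. N·C: ✗ does not match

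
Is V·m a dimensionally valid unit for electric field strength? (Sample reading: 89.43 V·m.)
No

electric field strength has SI base units: kg * m / (A * s^3)
V·m does NOT reduce to kg * m / (A * s^3); a valid unit for electric field strength would be e.g. V/m.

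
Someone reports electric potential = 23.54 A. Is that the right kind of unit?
No

electric potential has SI base units: kg * m^2 / (A * s^3)
A does NOT reduce to kg * m^2 / (A * s^3); a valid unit for electric potential would be e.g. V.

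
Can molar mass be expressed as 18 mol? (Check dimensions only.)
No

molar mass has SI base units: kg / mol
mol does NOT reduce to kg / mol; a valid unit for molar mass would be e.g. kg/mol.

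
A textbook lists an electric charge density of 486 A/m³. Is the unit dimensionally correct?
No

electric charge density has SI base units: A * s / m^3
A/m³ does NOT reduce to A * s / m^3; a valid unit for electric charge density would be e.g. C/m³.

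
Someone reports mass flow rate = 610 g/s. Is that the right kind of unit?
Yes

mass flow rate has SI base units: kg / s
g/s reduces to the same SI base units, so it is a valid unit for mass flow rate.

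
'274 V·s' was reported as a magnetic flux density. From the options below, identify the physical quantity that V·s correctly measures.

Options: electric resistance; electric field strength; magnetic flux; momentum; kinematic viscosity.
magnetic flux

magnetic flux density should have units dimensionally equivalent to kg / (A * s^2) (e.g. T).
The given unit 'V·s' reduces to kg * m^2 / (A * s^2). Of the listed options, that is the dimensionality of magnetic flux.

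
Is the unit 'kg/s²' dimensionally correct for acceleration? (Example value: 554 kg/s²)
No

acceleration has SI base units: m / s^2
kg/s² does NOT reduce to m / s^2; a valid unit for acceleration would be e.g. m/s².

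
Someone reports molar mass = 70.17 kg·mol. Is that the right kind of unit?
No

molar mass has SI base units: kg / mol
kg·mol does NOT reduce to kg / mol; a valid unit for molar mass would be e.g. kg/mol.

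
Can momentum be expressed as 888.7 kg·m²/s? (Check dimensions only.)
No

momentum has SI base units: kg * m / s
kg·m²/s does NOT reduce to kg * m / s; a valid unit for momentum would be e.g. kg·m/s.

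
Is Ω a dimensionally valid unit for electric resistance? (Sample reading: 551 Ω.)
Yes

electric resistance has SI base units: kg * m^2 / (A^2 * s^3)
Ω reduces to the same SI base units, so it is a valid unit for electric resistance.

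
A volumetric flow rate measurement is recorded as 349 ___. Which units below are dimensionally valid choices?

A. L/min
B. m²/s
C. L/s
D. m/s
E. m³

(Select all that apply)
A, C

volumetric flow rate has SI base units: m^3 / s

Checking each option against m^3 / s:
  A. L/min: ✓ matches
  B. m²/s: ✗ does not match
  C. L/s: ✓ matches
  D. m/s: ✗ does not match
  E. m³: ✗ does not match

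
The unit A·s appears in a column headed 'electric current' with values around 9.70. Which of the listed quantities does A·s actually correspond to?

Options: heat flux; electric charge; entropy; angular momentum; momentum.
electric charge

electric current should have units dimensionally equivalent to A (e.g. A).
The given unit 'A·s' reduces to A * s. Of the listed options, that is the dimensionality of electric charge.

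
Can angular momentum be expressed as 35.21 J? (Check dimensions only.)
No

angular momentum has SI base units: kg * m^2 / s
J does NOT reduce to kg * m^2 / s; a valid unit for angular momentum would be e.g. kg·m²/s.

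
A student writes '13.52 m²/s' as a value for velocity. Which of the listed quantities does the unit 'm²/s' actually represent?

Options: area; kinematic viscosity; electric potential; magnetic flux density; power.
kinematic viscosity

velocity should have units dimensionally equivalent to m / s (e.g. m/s).
The given unit 'm²/s' reduces to m^2 / s. Of the listed options, that is the dimensionality of kinematic viscosity.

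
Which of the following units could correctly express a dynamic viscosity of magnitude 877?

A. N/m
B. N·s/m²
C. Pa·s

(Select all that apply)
B, C

dynamic viscosity has SI base units: kg / (m * s)

Checking each option against kg / (m * s):
  A. N/m: ✗ does not match
  B. N·s/m²: ✓ matches
  C. Pa·s: ✓ matches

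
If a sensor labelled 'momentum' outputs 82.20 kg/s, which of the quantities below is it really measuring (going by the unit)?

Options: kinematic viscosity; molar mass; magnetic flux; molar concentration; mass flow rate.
mass flow rate

momentum should have units dimensionally equivalent to kg * m / s (e.g. kg·m/s).
The given unit 'kg/s' reduces to kg / s. Of the listed options, that is the dimensionality of mass flow rate.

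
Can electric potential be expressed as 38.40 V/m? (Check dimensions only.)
No

electric potential has SI base units: kg * m^2 / (A * s^3)
V/m does NOT reduce to kg * m^2 / (A * s^3); a valid unit for electric potential would be e.g. V.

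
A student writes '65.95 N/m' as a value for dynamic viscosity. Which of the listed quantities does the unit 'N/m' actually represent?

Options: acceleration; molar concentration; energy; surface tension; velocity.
surface tension

dynamic viscosity should have units dimensionally equivalent to kg / (m * s) (e.g. Pa·s).
The given unit 'N/m' reduces to kg / s^2. Of the listed options, that is the dimensionality of surface tension.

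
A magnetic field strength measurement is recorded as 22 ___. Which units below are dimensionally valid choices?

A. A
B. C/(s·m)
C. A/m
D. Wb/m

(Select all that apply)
B, C

magnetic field strength has SI base units: A / m

Checking each option against A / m:
  A. A: ✗ does not match
  B. C/(s·m): ✓ matches
  C. A/m: ✓ matches
  D. Wb/m: ✗ does not match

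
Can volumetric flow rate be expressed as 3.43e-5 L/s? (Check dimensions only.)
Yes

volumetric flow rate has SI base units: m^3 / s
L/s reduces to the same SI base units, so it is a valid unit for volumetric flow rate.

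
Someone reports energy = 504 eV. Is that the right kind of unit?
Yes

energy has SI base units: kg * m^2 / s^2
eV reduces to the same SI base units, so it is a valid unit for energy.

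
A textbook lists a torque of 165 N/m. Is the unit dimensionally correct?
No

torque has SI base units: kg * m^2 / s^2
N/m does NOT reduce to kg * m^2 / s^2; a valid unit for torque would be e.g. N·m.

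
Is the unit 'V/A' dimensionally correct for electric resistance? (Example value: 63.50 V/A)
Yes

electric resistance has SI base units: kg * m^2 / (A^2 * s^3)
V/A reduces to the same SI base units, so it is a valid unit for electric resistance.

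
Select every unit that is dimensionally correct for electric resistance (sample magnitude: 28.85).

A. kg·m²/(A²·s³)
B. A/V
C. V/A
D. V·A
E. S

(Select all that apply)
A, C

electric resistance has SI base units: kg * m^2 / (A^2 * s^3)

Checking each option against kg * m^2 / (A^2 * s^3):
  A. kg·m²/(A²·s³): ✓ matches
  B. A/V: ✗ does not match
  C. V/A: ✓ matches
  D. V·A: ✗ does not match
  E. S: ✗ does not match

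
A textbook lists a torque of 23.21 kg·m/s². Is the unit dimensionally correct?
No

torque has SI base units: kg * m^2 / s^2
kg·m/s² does NOT reduce to kg * m^2 / s^2; a valid unit for torque would be e.g. N·m.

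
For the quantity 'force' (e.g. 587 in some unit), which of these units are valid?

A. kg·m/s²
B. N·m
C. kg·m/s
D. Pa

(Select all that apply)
A

force has SI base units: kg * m / s^2

Checking each option against kg * m / s^2:
  A. kg·m/s²: ✓ matches
  B. N·m: ✗ does not match
  C. kg·m/s: ✗ does not match
  D. Pa: ✗ does not match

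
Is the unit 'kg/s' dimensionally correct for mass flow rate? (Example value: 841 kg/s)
Yes

mass flow rate has SI base units: kg / s
kg/s reduces to the same SI base units, so it is a valid unit for mass flow rate.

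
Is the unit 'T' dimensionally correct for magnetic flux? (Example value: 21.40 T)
No

magnetic flux has SI base units: kg * m^2 / (A * s^2)
T does NOT reduce to kg * m^2 / (A * s^2); a valid unit for magnetic flux would be e.g. Wb.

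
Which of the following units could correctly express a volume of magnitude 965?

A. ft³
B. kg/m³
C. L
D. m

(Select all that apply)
A, C

volume has SI base units: m^3

Checking each option against m^3:
  A. ft³: ✓ matches
  B. kg/m³: ✗ does not match
  C. L: ✓ matches
  D. m: ✗ does not match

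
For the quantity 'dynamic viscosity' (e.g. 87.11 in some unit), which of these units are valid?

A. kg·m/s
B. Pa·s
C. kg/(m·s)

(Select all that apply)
B, C

dynamic viscosity has SI base units: kg / (m * s)

Checking each option against kg / (m * s):
  A. kg·m/s: ✗ does not match
  B. Pa·s: ✓ matches
  C. kg/(m·s): ✓ matches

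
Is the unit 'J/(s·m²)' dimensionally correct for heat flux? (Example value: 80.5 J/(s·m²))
Yes

heat flux has SI base units: kg / s^3
J/(s·m²) reduces to the same SI base units, so it is a valid unit for heat flux.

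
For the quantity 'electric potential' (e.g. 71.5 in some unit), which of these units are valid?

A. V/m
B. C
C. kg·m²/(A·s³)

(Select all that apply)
C

electric potential has SI base units: kg * m^2 / (A * s^3)

Checking each option against kg * m^2 / (A * s^3):
  A. V/m: ✗ does not match
  B. C: ✗ does not match
  C. kg·m²/(A·s³): ✓ matches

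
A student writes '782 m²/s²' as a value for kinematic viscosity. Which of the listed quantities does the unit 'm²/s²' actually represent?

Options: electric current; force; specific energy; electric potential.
specific energy

kinematic viscosity should have units dimensionally equivalent to m^2 / s (e.g. m²/s).
The given unit 'm²/s²' reduces to m^2 / s^2. Of the listed options, that is the dimensionality of specific energy.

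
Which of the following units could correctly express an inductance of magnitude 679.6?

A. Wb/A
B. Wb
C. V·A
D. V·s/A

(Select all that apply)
A, D

inductance has SI base units: kg * m^2 / (A^2 * s^2)

Checking each option against kg * m^2 / (A^2 * s^2):
  A. Wb/A: ✓ matches
  B. Wb: ✗ does not match
  C. V·A: ✗ does not match
  D. V·s/A: ✓ matches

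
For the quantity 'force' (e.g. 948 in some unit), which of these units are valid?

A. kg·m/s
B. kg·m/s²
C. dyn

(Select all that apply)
B, C

force has SI base units: kg * m / s^2

Checking each option against kg * m / s^2:
  A. kg·m/s: ✗ does not match
  B. kg·m/s²: ✓ matches
  C. dyn: ✓ matches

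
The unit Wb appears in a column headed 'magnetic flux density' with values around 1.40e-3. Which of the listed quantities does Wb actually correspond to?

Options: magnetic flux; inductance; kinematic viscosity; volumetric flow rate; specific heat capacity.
magnetic flux

magnetic flux density should have units dimensionally equivalent to kg / (A * s^2) (e.g. T).
The given unit 'Wb' reduces to kg * m^2 / (A * s^2). Of the listed options, that is the dimensionality of magnetic flux.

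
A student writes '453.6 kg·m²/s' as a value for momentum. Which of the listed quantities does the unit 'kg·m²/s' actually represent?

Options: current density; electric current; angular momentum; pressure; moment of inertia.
angular momentum

momentum should have units dimensionally equivalent to kg * m / s (e.g. kg·m/s).
The given unit 'kg·m²/s' reduces to kg * m^2 / s. Of the listed options, that is the dimensionality of angular momentum.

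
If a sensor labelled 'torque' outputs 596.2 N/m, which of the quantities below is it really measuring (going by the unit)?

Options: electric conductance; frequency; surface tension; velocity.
surface tension

torque should have units dimensionally equivalent to kg * m^2 / s^2 (e.g. N·m).
The given unit 'N/m' reduces to kg / s^2. Of the listed options, that is the dimensionality of surface tension.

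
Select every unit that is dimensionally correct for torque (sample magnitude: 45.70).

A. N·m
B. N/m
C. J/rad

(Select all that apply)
A, C

torque has SI base units: kg * m^2 / s^2

Checking each option against kg * m^2 / s^2:
  A. N·m: ✓ matches
  B. N/m: ✗ does not match
  C. J/rad: ✓ matches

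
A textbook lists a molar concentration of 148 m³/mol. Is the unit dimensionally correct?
No

molar concentration has SI base units: mol / m^3
m³/mol does NOT reduce to mol / m^3; a valid unit for molar concentration would be e.g. mol/m³.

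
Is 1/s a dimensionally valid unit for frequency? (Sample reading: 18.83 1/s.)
Yes

frequency has SI base units: 1 / s
1/s reduces to the same SI base units, so it is a valid unit for frequency.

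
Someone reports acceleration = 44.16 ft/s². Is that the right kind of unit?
Yes

acceleration has SI base units: m / s^2
ft/s² reduces to the same SI base units, so it is a valid unit for acceleration.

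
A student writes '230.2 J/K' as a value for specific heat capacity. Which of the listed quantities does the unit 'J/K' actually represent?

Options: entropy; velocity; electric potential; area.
entropy

specific heat capacity should have units dimensionally equivalent to m^2 / (s^2 * K) (e.g. J/(kg·K)).
The given unit 'J/K' reduces to kg * m^2 / (s^2 * K). Of the listed options, that is the dimensionality of entropy.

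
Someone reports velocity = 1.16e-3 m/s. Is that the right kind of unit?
Yes

velocity has SI base units: m / s
m/s reduces to the same SI base units, so it is a valid unit for velocity.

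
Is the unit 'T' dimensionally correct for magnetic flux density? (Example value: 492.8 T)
Yes

magnetic flux density has SI base units: kg / (A * s^2)
T reduces to the same SI base units, so it is a valid unit for magnetic flux density.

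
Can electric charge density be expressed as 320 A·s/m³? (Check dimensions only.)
Yes

electric charge density has SI base units: A * s / m^3
A·s/m³ reduces to the same SI base units, so it is a valid unit for electric charge density.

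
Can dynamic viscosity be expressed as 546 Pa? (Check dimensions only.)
No

dynamic viscosity has SI base units: kg / (m * s)
Pa does NOT reduce to kg / (m * s); a valid unit for dynamic viscosity would be e.g. Pa·s.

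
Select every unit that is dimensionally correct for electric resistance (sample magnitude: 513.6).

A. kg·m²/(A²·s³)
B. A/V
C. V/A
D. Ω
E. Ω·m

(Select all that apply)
A, C, D

electric resistance has SI base units: kg * m^2 / (A^2 * s^3)

Checking each option against kg * m^2 / (A^2 * s^3):
  A. kg·m²/(A²·s³): ✓ matches
  B. A/V: ✗ does not match
  C. V/A: ✓ matches
  D. Ω: ✓ matches
  E. Ω·m: ✗ does not match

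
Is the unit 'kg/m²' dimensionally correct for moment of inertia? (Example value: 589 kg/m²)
No

moment of inertia has SI base units: kg * m^2
kg/m² does NOT reduce to kg * m^2; a valid unit for moment of inertia would be e.g. kg·m².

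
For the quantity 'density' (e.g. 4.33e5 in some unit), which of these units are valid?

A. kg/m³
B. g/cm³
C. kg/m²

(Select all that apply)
A, B

density has SI base units: kg / m^3

Checking each option against kg / m^3:
  A. kg/m³: ✓ matches
  B. g/cm³: ✓ matches
  C. kg/m²: ✗ does not match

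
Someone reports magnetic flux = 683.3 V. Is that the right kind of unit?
No

magnetic flux has SI base units: kg * m^2 / (A * s^2)
V does NOT reduce to kg * m^2 / (A * s^2); a valid unit for magnetic flux would be e.g. Wb.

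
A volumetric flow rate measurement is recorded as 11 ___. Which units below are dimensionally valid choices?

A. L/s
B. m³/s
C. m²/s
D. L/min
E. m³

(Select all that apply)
A, B, D

volumetric flow rate has SI base units: m^3 / s

Checking each option against m^3 / s:
  A. L/s: ✓ matches
  B. m³/s: ✓ matches
  C. m²/s: ✗ does not match
  D. L/min: ✓ matches
  E. m³: ✗ does not match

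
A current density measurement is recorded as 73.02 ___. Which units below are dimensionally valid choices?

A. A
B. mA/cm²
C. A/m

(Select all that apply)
B

current density has SI base units: A / m^2

Checking each option against A / m^2:
  A. A: ✗ does not match
  B. mA/cm²: ✓ matches
  C. A/m: ✗ does not match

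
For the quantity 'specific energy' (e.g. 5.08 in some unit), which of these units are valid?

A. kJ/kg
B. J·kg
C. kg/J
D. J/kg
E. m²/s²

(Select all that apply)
A, D, E

specific energy has SI base units: m^2 / s^2

Checking each option against m^2 / s^2:
  A. kJ/kg: ✓ matches
  B. J·kg: ✗ does not match
  C. kg/J: ✗ does not match
  D. J/kg: ✓ matches
  E. m²/s²: ✓ matches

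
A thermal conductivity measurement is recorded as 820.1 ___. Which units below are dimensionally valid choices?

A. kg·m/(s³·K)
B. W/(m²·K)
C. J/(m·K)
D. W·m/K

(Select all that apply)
A

thermal conductivity has SI base units: kg * m / (s^3 * K)

Checking each option against kg * m / (s^3 * K):
  A. kg·m/(s³·K): ✓ matches
  B. W/(m²·K): ✗ does not match
  C. J/(m·K): ✗ does not match
  D. W·m/K: ✗ does not match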